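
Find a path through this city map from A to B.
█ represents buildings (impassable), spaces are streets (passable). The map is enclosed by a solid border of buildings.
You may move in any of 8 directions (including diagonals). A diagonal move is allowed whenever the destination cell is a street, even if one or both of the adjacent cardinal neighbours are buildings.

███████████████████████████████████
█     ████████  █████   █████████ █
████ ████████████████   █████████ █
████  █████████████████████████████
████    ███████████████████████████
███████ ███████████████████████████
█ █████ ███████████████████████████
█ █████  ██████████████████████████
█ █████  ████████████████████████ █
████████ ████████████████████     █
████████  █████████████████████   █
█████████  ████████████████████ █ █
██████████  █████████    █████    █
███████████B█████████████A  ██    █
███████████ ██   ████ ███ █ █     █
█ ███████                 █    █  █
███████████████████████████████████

Finding the shortest path from A to B:
Movement: 8-directional
Path length: 16 steps
Directions: down → down-left → left → left → left → left → left → left → left → left → left → left → left → left → up-left → up

Solution:

███████████████████████████████████
█     ████████  █████   █████████ █
████ ████████████████   █████████ █
████  █████████████████████████████
████    ███████████████████████████
███████ ███████████████████████████
█ █████ ███████████████████████████
█ █████  ██████████████████████████
█ █████  ████████████████████████ █
████████ ████████████████████     █
████████  █████████████████████   █
█████████  ████████████████████ █ █
██████████  █████████    █████    █
███████████B█████████████A  ██    █
███████████↑██   ████ ███↙█ █     █
█ ███████   ↖←←←←←←←←←←←← █    █  █
███████████████████████████████████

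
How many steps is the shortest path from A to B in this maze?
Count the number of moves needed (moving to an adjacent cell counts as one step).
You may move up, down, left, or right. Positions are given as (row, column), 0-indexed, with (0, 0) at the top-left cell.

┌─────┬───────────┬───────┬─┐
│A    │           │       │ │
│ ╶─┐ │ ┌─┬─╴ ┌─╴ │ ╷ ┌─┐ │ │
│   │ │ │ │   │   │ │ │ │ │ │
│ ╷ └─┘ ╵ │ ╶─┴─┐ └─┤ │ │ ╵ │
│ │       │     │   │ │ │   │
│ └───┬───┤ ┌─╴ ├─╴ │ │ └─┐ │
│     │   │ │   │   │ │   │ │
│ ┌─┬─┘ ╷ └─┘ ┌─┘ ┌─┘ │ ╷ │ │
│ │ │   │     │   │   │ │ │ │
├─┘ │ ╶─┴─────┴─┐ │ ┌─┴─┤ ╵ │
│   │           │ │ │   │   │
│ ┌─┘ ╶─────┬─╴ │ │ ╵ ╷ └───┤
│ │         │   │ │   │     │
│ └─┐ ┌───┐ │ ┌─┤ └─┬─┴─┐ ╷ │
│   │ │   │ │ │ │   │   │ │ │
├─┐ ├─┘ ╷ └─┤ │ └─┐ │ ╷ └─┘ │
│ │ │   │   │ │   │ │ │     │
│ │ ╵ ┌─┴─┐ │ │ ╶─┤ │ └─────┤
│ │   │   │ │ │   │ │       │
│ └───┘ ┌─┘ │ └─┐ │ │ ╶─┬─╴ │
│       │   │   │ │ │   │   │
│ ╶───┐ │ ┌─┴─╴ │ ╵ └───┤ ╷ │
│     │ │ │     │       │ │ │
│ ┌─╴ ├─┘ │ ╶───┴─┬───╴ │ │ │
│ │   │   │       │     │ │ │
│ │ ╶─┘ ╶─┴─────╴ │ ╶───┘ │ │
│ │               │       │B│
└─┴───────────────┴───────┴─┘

Using BFS to find shortest path:
Start: (0, 0), End: (13, 13)
Path found:
(0,0) → (1,0) → (1,1) → (2,1) → (2,2) → (2,3) → (1,3) → (0,3) → (0,4) → (0,5) → (0,6) → (0,7) → (0,8) → (1,8) → (2,8) → (2,9) → (3,9) → (3,8) → (4,8) → (5,8) → (6,8) → (7,8) → (7,9) → (8,9) → (9,9) → (10,9) → (11,9) → (11,10) → (11,11) → (12,11) → (12,10) → (12,9) → (13,9) → (13,10) → (13,11) → (13,12) → (12,12) → (11,12) → (10,12) → (10,13) → (11,13) → (12,13) → (13,13)
Number of steps: 42

Solution:

┌─────┬───────────┬───────┬─┐
│A    │↱ → → → → ↓│       │ │
│ ╶─┐ │ ┌─┬─╴ ┌─╴ │ ╷ ┌─┐ │ │
│↳ ↓│ │↑│ │   │  ↓│ │ │ │ │ │
│ ╷ └─┘ ╵ │ ╶─┴─┐ └─┤ │ │ ╵ │
│ │↳ → ↑  │     │↳ ↓│ │ │   │
│ └───┬───┤ ┌─╴ ├─╴ │ │ └─┐ │
│     │   │ │   │↓ ↲│ │   │ │
│ ┌─┬─┘ ╷ └─┘ ┌─┘ ┌─┘ │ ╷ │ │
│ │ │   │     │  ↓│   │ │ │ │
├─┘ │ ╶─┴─────┴─┐ │ ┌─┴─┤ ╵ │
│   │           │↓│ │   │   │
│ ┌─┘ ╶─────┬─╴ │ │ ╵ ╷ └───┤
│ │         │   │↓│   │     │
│ └─┐ ┌───┐ │ ┌─┤ └─┬─┴─┐ ╷ │
│   │ │   │ │ │ │↳ ↓│   │ │ │
├─┐ ├─┘ ╷ └─┤ │ └─┐ │ ╷ └─┘ │
│ │ │   │   │ │   │↓│ │     │
│ │ ╵ ┌─┴─┐ │ │ ╶─┤ │ └─────┤
│ │   │   │ │ │   │↓│       │
│ └───┘ ┌─┘ │ └─┐ │ │ ╶─┬─╴ │
│       │   │   │ │↓│   │↱ ↓│
│ ╶───┐ │ ┌─┴─╴ │ ╵ └───┤ ╷ │
│     │ │ │     │  ↳ → ↓│↑│↓│
│ ┌─╴ ├─┘ │ ╶───┴─┬───╴ │ │ │
│ │   │   │       │↓ ← ↲│↑│↓│
│ │ ╶─┘ ╶─┴─────╴ │ ╶───┘ │ │
│ │               │↳ → → ↑│B│
└─┴───────────────┴───────┴─┘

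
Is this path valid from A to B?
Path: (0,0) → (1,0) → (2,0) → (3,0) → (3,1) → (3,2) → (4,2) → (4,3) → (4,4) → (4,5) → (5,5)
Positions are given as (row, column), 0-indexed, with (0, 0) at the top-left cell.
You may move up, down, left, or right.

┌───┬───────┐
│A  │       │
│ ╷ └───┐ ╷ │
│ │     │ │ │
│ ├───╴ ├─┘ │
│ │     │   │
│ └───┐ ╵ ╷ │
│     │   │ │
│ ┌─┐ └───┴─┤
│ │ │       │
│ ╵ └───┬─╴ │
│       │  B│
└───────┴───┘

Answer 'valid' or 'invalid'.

Checking path validity:
Result: All consecutive moves are passable.

valid

Correct solution:

┌───┬───────┐
│A  │       │
│ ╷ └───┐ ╷ │
│↓│     │ │ │
│ ├───╴ ├─┘ │
│↓│     │   │
│ └───┐ ╵ ╷ │
│↳ → ↓│   │ │
│ ┌─┐ └───┴─┤
│ │ │↳ → → ↓│
│ ╵ └───┬─╴ │
│       │  B│
└───────┴───┘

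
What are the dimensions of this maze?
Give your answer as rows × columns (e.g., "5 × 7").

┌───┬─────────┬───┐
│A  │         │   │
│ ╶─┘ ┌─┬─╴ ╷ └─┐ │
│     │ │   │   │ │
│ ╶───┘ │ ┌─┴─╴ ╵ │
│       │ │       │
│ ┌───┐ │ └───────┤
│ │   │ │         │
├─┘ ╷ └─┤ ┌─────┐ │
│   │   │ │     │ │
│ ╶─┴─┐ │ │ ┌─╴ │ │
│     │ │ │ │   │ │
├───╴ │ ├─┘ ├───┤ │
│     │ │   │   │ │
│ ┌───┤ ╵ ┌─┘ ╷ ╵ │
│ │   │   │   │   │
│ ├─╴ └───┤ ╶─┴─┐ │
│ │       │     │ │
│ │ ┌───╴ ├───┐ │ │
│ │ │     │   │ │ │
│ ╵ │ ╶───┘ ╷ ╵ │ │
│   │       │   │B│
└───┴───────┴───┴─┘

Counting the maze dimensions:
Rows (vertical): 11
Columns (horizontal): 9
Dimensions: 11 × 9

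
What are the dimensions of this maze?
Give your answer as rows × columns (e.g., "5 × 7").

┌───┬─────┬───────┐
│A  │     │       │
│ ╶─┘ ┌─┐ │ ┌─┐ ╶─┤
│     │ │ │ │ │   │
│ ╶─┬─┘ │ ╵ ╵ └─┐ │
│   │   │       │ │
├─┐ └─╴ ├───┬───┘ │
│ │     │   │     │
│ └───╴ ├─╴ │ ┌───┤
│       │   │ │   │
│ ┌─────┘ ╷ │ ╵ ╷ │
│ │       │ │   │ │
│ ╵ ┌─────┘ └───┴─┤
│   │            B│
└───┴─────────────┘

Counting the maze dimensions:
Rows (vertical): 7
Columns (horizontal): 9
Dimensions: 7 × 9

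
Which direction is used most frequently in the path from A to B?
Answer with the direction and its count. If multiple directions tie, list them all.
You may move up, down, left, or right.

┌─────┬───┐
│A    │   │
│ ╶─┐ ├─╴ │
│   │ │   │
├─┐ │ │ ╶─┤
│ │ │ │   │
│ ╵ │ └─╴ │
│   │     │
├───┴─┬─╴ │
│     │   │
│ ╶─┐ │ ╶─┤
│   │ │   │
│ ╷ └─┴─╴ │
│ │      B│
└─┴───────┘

Directions: right, right, down, down, down, right, right, down, left, down, right, down
Counts: {'right': 5, 'down': 6, 'left': 1}
Most common: down (6 times)

Solution:

┌─────┬───┐
│A → ↓│   │
│ ╶─┐ ├─╴ │
│   │↓│   │
├─┐ │ │ ╶─┤
│ │ │↓│   │
│ ╵ │ └─╴ │
│   │↳ → ↓│
├───┴─┬─╴ │
│     │↓ ↲│
│ ╶─┐ │ ╶─┤
│   │ │↳ ↓│
│ ╷ └─┴─╴ │
│ │      B│
└─┴───────┘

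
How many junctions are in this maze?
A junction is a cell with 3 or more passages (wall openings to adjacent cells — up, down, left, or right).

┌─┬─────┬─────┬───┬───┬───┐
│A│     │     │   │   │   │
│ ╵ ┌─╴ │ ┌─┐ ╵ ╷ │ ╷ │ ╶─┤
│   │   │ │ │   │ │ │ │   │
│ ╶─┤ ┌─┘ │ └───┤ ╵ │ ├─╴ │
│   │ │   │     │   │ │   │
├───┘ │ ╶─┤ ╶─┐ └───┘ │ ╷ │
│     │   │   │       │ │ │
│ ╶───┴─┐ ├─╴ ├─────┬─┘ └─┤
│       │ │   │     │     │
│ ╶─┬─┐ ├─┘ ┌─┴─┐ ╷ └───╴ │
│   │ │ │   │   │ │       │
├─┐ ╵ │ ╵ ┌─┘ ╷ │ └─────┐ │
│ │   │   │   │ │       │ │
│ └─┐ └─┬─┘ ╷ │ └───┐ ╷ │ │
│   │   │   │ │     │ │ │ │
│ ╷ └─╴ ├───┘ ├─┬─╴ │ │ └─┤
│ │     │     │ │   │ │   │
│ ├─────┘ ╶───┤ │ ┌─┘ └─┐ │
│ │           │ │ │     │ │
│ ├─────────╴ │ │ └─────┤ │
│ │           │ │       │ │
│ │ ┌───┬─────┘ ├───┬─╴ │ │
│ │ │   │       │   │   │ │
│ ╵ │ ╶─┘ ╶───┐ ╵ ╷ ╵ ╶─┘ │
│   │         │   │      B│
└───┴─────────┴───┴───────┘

Checking each cell for number of passages:

Junctions found (3+ passages):
  (1, 0): 3 passages
  (2, 5): 3 passages
  (2, 12): 3 passages
  (4, 0): 3 passages
  (4, 8): 3 passages
  (4, 11): 3 passages
  (5, 12): 3 passages
  (6, 2): 3 passages
  (6, 6): 3 passages
  (6, 10): 3 passages
  (7, 0): 3 passages
  (9, 4): 3 passages
  (9, 10): 3 passages
  (11, 7): 3 passages
  (12, 4): 3 passages
  (12, 10): 3 passages
Total junctions: 16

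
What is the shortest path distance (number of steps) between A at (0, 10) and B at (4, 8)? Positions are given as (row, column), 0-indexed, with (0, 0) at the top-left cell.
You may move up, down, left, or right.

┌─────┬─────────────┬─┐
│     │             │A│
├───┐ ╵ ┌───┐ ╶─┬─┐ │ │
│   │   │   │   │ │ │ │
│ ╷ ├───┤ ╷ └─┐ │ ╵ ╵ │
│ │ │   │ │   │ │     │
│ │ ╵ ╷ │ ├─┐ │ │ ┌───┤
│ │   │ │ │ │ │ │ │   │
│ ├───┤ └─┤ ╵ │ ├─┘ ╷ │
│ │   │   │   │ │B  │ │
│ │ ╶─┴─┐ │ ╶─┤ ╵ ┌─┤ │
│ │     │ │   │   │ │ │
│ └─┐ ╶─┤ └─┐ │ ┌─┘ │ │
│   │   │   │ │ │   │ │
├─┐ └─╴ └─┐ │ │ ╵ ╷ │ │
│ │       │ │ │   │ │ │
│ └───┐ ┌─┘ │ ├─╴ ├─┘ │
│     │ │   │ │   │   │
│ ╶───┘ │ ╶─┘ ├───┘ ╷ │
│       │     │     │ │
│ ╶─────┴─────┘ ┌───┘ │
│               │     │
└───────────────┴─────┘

Finding path from (0, 10) to (4, 8):
Path: (0,10) → (1,10) → (2,10) → (2,9) → (1,9) → (0,9) → (0,8) → (0,7) → (0,6) → (1,6) → (1,7) → (2,7) → (3,7) → (4,7) → (5,7) → (5,8) → (4,8)
Distance: 16 steps

Solution:

┌─────┬─────────────┬─┐
│     │      ↓ ← ← ↰│A│
├───┐ ╵ ┌───┐ ╶─┬─┐ │ │
│   │   │   │↳ ↓│ │↑│↓│
│ ╷ ├───┤ ╷ └─┐ │ ╵ ╵ │
│ │ │   │ │   │↓│  ↑ ↲│
│ │ ╵ ╷ │ ├─┐ │ │ ┌───┤
│ │   │ │ │ │ │↓│ │   │
│ ├───┤ └─┤ ╵ │ ├─┘ ╷ │
│ │   │   │   │↓│B  │ │
│ │ ╶─┴─┐ │ ╶─┤ ╵ ┌─┤ │
│ │     │ │   │↳ ↑│ │ │
│ └─┐ ╶─┤ └─┐ │ ┌─┘ │ │
│   │   │   │ │ │   │ │
├─┐ └─╴ └─┐ │ │ ╵ ╷ │ │
│ │       │ │ │   │ │ │
│ └───┐ ┌─┘ │ ├─╴ ├─┘ │
│     │ │   │ │   │   │
│ ╶───┘ │ ╶─┘ ├───┘ ╷ │
│       │     │     │ │
│ ╶─────┴─────┘ ┌───┘ │
│               │     │
└───────────────┴─────┘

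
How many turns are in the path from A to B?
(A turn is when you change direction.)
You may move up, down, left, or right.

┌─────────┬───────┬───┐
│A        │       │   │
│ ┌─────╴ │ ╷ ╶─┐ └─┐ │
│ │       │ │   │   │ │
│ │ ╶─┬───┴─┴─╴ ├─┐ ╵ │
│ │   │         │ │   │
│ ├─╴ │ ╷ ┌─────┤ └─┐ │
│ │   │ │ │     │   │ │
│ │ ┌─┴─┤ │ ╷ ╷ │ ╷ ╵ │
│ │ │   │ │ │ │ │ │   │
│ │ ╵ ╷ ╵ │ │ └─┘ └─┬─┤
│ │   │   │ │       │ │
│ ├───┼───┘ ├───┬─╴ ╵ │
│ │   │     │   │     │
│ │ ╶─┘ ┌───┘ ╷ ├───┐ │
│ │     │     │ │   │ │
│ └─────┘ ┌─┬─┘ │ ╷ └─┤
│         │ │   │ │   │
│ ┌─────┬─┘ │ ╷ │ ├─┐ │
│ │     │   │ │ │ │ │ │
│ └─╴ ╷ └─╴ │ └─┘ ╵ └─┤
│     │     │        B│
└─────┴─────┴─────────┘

Directions: down, down, down, down, down, down, down, down, right, right, right, right, up, right, right, up, right, down, down, left, down, down, right, right, right, right
Number of turns: 9

Solution:

┌─────────┬───────┬───┐
│A        │       │   │
│ ┌─────╴ │ ╷ ╶─┐ └─┐ │
│↓│       │ │   │   │ │
│ │ ╶─┬───┴─┴─╴ ├─┐ ╵ │
│↓│   │         │ │   │
│ ├─╴ │ ╷ ┌─────┤ └─┐ │
│↓│   │ │ │     │   │ │
│ │ ┌─┴─┤ │ ╷ ╷ │ ╷ ╵ │
│↓│ │   │ │ │ │ │ │   │
│ │ ╵ ╷ ╵ │ │ └─┘ └─┬─┤
│↓│   │   │ │       │ │
│ ├───┼───┘ ├───┬─╴ ╵ │
│↓│   │     │↱ ↓│     │
│ │ ╶─┘ ┌───┘ ╷ ├───┐ │
│↓│     │↱ → ↑│↓│   │ │
│ └─────┘ ┌─┬─┘ │ ╷ └─┤
│↳ → → → ↑│ │↓ ↲│ │   │
│ ┌─────┬─┘ │ ╷ │ ├─┐ │
│ │     │   │↓│ │ │ │ │
│ └─╴ ╷ └─╴ │ └─┘ ╵ └─┤
│     │     │↳ → → → B│
└─────┴─────┴─────────┘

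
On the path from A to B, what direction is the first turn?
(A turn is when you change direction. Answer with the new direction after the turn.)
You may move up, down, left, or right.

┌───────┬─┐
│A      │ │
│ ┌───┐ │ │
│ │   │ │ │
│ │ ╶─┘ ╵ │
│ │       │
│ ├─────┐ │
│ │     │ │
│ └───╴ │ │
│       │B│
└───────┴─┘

Directions: right, right, right, down, down, right, down, down
First turn direction: down

Solution:

┌───────┬─┐
│A → → ↓│ │
│ ┌───┐ │ │
│ │   │↓│ │
│ │ ╶─┘ ╵ │
│ │    ↳ ↓│
│ ├─────┐ │
│ │     │↓│
│ └───╴ │ │
│       │B│
└───────┴─┘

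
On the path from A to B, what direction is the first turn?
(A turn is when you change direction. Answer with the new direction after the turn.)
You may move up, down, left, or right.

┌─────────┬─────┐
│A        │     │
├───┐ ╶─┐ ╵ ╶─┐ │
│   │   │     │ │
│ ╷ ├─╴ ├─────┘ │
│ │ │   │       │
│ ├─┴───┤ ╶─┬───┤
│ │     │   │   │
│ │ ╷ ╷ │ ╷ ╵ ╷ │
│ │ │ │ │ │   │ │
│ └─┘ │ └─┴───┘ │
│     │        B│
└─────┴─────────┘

Directions: right, right, right, right, down, right, up, right, right, down, down, left, left, left, down, right, down, right, up, right, down, down
First turn direction: down

Solution:

┌─────────┬─────┐
│A → → → ↓│↱ → ↓│
├───┐ ╶─┐ ╵ ╶─┐ │
│   │   │↳ ↑  │↓│
│ ╷ ├─╴ ├─────┘ │
│ │ │   │↓ ← ← ↲│
│ ├─┴───┤ ╶─┬───┤
│ │     │↳ ↓│↱ ↓│
│ │ ╷ ╷ │ ╷ ╵ ╷ │
│ │ │ │ │ │↳ ↑│↓│
│ └─┘ │ └─┴───┘ │
│     │        B│
└─────┴─────────┘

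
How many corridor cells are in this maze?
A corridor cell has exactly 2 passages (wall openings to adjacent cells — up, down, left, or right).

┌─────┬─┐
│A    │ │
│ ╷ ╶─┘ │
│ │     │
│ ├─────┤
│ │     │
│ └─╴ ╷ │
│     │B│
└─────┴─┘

Counting cells with exactly 2 passages:
Total corridor cells: 10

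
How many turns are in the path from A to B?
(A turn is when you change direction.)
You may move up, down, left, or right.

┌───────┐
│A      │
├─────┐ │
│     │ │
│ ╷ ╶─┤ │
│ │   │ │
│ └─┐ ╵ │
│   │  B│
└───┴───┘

Directions: right, right, right, down, down, down
Number of turns: 1

Solution:

┌───────┐
│A → → ↓│
├─────┐ │
│     │↓│
│ ╷ ╶─┤ │
│ │   │↓│
│ └─┐ ╵ │
│   │  B│
└───┴───┘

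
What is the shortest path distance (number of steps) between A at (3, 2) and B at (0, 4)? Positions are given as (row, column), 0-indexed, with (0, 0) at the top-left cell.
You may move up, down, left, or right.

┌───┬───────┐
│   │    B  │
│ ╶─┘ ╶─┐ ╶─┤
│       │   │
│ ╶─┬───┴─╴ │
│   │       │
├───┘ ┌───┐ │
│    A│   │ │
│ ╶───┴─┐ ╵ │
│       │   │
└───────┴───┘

Finding path from (3, 2) to (0, 4):
Path: (3,2) → (2,2) → (2,3) → (2,4) → (2,5) → (1,5) → (1,4) → (0,4)
Distance: 7 steps

Solution:

┌───┬───────┐
│   │    B  │
│ ╶─┘ ╶─┐ ╶─┤
│       │↑ ↰│
│ ╶─┬───┴─╴ │
│   │↱ → → ↑│
├───┘ ┌───┐ │
│    A│   │ │
│ ╶───┴─┐ ╵ │
│       │   │
└───────┴───┘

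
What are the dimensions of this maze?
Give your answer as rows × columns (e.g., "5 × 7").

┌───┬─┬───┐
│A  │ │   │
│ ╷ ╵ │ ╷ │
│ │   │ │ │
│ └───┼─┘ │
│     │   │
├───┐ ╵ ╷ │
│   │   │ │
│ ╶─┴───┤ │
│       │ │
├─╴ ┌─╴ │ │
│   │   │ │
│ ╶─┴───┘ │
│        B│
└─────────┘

Counting the maze dimensions:
Rows (vertical): 7
Columns (horizontal): 5
Dimensions: 7 × 5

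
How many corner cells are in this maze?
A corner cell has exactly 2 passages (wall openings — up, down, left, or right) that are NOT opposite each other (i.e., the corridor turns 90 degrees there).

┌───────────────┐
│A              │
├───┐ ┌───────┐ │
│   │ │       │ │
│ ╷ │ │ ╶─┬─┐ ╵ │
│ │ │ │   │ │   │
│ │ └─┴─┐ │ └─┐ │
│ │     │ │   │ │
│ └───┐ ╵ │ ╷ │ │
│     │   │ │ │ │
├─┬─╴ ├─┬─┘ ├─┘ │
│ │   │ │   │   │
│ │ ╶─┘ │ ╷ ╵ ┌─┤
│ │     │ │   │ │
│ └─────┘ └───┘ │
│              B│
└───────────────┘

Counting corner cells (2 non-opposite passages):
Total corners: 26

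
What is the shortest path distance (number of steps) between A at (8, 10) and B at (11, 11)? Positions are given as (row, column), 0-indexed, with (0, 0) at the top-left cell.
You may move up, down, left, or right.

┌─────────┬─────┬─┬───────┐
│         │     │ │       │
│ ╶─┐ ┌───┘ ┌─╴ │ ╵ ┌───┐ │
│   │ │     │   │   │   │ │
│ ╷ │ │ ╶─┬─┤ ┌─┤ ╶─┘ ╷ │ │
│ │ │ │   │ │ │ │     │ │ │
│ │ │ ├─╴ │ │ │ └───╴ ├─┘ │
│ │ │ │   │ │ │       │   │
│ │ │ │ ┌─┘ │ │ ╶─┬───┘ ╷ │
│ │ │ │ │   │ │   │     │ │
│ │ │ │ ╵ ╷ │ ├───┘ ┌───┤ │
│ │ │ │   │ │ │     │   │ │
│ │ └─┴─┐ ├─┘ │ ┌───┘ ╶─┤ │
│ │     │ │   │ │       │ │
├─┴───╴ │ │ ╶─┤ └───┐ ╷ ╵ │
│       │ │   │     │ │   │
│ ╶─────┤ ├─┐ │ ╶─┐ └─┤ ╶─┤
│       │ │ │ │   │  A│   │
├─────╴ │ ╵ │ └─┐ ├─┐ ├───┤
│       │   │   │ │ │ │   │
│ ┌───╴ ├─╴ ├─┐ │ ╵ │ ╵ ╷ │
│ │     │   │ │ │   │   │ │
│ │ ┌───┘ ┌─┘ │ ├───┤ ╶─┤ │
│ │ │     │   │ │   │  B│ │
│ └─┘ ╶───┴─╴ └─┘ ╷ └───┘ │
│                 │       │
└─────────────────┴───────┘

Finding path from (8, 10) to (11, 11):
Path: (8,10) → (9,10) → (10,10) → (11,10) → (11,11)
Distance: 4 steps

Solution:

┌─────────┬─────┬─┬───────┐
│         │     │ │       │
│ ╶─┐ ┌───┘ ┌─╴ │ ╵ ┌───┐ │
│   │ │     │   │   │   │ │
│ ╷ │ │ ╶─┬─┤ ┌─┤ ╶─┘ ╷ │ │
│ │ │ │   │ │ │ │     │ │ │
│ │ │ ├─╴ │ │ │ └───╴ ├─┘ │
│ │ │ │   │ │ │       │   │
│ │ │ │ ┌─┘ │ │ ╶─┬───┘ ╷ │
│ │ │ │ │   │ │   │     │ │
│ │ │ │ ╵ ╷ │ ├───┘ ┌───┤ │
│ │ │ │   │ │ │     │   │ │
│ │ └─┴─┐ ├─┘ │ ┌───┘ ╶─┤ │
│ │     │ │   │ │       │ │
├─┴───╴ │ │ ╶─┤ └───┐ ╷ ╵ │
│       │ │   │     │ │   │
│ ╶─────┤ ├─┐ │ ╶─┐ └─┤ ╶─┤
│       │ │ │ │   │  A│   │
├─────╴ │ ╵ │ └─┐ ├─┐ ├───┤
│       │   │   │ │ │↓│   │
│ ┌───╴ ├─╴ ├─┐ │ ╵ │ ╵ ╷ │
│ │     │   │ │ │   │↓  │ │
│ │ ┌───┘ ┌─┘ │ ├───┤ ╶─┤ │
│ │ │     │   │ │   │↳ B│ │
│ └─┘ ╶───┴─╴ └─┘ ╷ └───┘ │
│                 │       │
└─────────────────┴───────┘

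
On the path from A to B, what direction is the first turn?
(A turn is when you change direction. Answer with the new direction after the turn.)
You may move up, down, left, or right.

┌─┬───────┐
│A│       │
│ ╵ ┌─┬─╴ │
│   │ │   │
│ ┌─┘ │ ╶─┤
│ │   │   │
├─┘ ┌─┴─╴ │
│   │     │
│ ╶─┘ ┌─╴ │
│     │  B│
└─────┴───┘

Directions: down, right, up, right, right, right, down, left, down, right, down, down
First turn direction: right

Solution:

┌─┬───────┐
│A│↱ → → ↓│
│ ╵ ┌─┬─╴ │
│↳ ↑│ │↓ ↲│
│ ┌─┘ │ ╶─┤
│ │   │↳ ↓│
├─┘ ┌─┴─╴ │
│   │    ↓│
│ ╶─┘ ┌─╴ │
│     │  B│
└─────┴───┘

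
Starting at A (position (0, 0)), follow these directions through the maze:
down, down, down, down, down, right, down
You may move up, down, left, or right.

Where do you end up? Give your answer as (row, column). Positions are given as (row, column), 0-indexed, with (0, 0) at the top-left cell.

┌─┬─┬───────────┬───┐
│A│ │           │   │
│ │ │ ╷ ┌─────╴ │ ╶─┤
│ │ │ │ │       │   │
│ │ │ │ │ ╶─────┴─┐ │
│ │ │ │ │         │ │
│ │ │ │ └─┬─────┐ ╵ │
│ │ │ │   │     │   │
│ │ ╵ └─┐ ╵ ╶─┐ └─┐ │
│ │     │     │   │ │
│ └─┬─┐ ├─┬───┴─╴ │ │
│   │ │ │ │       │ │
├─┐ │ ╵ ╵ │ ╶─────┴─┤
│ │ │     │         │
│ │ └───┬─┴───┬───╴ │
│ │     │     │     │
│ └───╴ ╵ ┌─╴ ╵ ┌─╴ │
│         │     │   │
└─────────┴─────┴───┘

Following directions step by step:
Start: (0, 0)
  down: (0, 0) → (1, 0)
  down: (1, 0) → (2, 0)
  down: (2, 0) → (3, 0)
  down: (3, 0) → (4, 0)
  down: (4, 0) → (5, 0)
  right: (5, 0) → (5, 1)
  down: (5, 1) → (6, 1)
Final position: (6, 1)

Path taken:

┌─┬─┬───────────┬───┐
│A│ │           │   │
│ │ │ ╷ ┌─────╴ │ ╶─┤
│↓│ │ │ │       │   │
│ │ │ │ │ ╶─────┴─┐ │
│↓│ │ │ │         │ │
│ │ │ │ └─┬─────┐ ╵ │
│↓│ │ │   │     │   │
│ │ ╵ └─┐ ╵ ╶─┐ └─┐ │
│↓│     │     │   │ │
│ └─┬─┐ ├─┬───┴─╴ │ │
│↳ ↓│ │ │ │       │ │
├─┐ │ ╵ ╵ │ ╶─────┴─┤
│ │B│     │         │
│ │ └───┬─┴───┬───╴ │
│ │     │     │     │
│ └───╴ ╵ ┌─╴ ╵ ┌─╴ │
│         │     │   │
└─────────┴─────┴───┘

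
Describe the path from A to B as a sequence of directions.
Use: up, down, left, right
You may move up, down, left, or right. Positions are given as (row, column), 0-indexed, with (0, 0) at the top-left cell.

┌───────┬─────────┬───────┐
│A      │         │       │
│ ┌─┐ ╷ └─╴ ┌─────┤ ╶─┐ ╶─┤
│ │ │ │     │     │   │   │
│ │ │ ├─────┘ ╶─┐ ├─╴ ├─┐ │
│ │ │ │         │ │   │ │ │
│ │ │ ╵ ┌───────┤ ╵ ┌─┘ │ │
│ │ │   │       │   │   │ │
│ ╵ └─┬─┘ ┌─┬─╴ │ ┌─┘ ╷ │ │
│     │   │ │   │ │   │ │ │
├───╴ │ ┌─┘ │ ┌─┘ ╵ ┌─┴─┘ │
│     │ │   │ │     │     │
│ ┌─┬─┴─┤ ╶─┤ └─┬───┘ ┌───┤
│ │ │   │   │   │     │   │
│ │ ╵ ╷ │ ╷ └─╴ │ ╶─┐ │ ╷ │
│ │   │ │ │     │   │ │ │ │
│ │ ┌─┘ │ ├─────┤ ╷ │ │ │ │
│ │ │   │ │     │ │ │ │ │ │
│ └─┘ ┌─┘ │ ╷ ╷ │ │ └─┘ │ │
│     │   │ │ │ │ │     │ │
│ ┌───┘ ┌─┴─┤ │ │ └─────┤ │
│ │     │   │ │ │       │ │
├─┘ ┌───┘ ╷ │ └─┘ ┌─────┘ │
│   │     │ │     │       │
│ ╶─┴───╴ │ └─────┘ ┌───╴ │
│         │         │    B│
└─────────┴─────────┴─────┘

Finding the path and converting it to directions:
Path through cells: (0,0) → (0,1) → (0,2) → (1,2) → (2,2) → (3,2) → (3,3) → (2,3) → (2,4) → (2,5) → (2,6) → (1,6) → (1,7) → (1,8) → (2,8) → (3,8) → (3,9) → (2,9) → (2,10) → (1,10) → (1,9) → (0,9) → (0,10) → (0,11) → (1,11) → (1,12) → (2,12) → (3,12) → (4,12) → (5,12) → (5,11) → (5,10) → (6,10) → (6,9) → (6,8) → (7,8) → (7,9) → (8,9) → (9,9) → (9,10) → (9,11) → (8,11) → (7,11) → (6,11) → (6,12) → (7,12) → (8,12) → (9,12) → (10,12) → (11,12) → (12,12)
Directions: right, right, down, down, down, right, up, right, right, right, up, right, right, down, down, right, up, right, up, left, up, right, right, down, right, down, down, down, down, left, left, down, left, left, down, right, down, down, right, right, up, up, up, right, down, down, down, down, down, down

Solution:

┌───────┬─────────┬───────┐
│A → ↓  │         │↱ → ↓  │
│ ┌─┐ ╷ └─╴ ┌─────┤ ╶─┐ ╶─┤
│ │ │↓│     │↱ → ↓│↑ ↰│↳ ↓│
│ │ │ ├─────┘ ╶─┐ ├─╴ ├─┐ │
│ │ │↓│↱ → → ↑  │↓│↱ ↑│ │↓│
│ │ │ ╵ ┌───────┤ ╵ ┌─┘ │ │
│ │ │↳ ↑│       │↳ ↑│   │↓│
│ ╵ └─┬─┘ ┌─┬─╴ │ ┌─┘ ╷ │ │
│     │   │ │   │ │   │ │↓│
├───╴ │ ┌─┘ │ ┌─┘ ╵ ┌─┴─┘ │
│     │ │   │ │     │↓ ← ↲│
│ ┌─┬─┴─┤ ╶─┤ └─┬───┘ ┌───┤
│ │ │   │   │   │↓ ← ↲│↱ ↓│
│ │ ╵ ╷ │ ╷ └─╴ │ ╶─┐ │ ╷ │
│ │   │ │ │     │↳ ↓│ │↑│↓│
│ │ ┌─┘ │ ├─────┤ ╷ │ │ │ │
│ │ │   │ │     │ │↓│ │↑│↓│
│ └─┘ ┌─┘ │ ╷ ╷ │ │ └─┘ │ │
│     │   │ │ │ │ │↳ → ↑│↓│
│ ┌───┘ ┌─┴─┤ │ │ └─────┤ │
│ │     │   │ │ │       │↓│
├─┘ ┌───┘ ╷ │ └─┘ ┌─────┘ │
│   │     │ │     │      ↓│
│ ╶─┴───╴ │ └─────┘ ┌───╴ │
│         │         │    B│
└─────────┴─────────┴─────┘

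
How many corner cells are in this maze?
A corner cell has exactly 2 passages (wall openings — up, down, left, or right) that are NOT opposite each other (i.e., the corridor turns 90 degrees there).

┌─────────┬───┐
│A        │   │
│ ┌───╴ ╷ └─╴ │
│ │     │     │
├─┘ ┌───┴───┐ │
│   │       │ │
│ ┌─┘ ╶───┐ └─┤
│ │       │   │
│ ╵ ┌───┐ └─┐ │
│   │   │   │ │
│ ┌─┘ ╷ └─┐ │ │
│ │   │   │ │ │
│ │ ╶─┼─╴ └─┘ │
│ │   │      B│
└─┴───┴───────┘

Counting corner cells (2 non-opposite passages):
Total corners: 25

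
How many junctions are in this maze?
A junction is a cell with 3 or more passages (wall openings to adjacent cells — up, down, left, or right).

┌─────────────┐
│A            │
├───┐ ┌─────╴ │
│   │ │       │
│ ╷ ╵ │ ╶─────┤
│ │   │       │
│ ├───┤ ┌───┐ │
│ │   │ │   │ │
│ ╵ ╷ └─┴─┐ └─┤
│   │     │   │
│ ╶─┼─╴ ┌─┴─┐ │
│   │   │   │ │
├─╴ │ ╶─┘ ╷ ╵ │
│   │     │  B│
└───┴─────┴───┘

Checking each cell for number of passages:

Junctions found (3+ passages):
  (0, 2): 3 passages
  (2, 3): 3 passages
  (4, 0): 3 passages
  (4, 3): 3 passages
Total junctions: 4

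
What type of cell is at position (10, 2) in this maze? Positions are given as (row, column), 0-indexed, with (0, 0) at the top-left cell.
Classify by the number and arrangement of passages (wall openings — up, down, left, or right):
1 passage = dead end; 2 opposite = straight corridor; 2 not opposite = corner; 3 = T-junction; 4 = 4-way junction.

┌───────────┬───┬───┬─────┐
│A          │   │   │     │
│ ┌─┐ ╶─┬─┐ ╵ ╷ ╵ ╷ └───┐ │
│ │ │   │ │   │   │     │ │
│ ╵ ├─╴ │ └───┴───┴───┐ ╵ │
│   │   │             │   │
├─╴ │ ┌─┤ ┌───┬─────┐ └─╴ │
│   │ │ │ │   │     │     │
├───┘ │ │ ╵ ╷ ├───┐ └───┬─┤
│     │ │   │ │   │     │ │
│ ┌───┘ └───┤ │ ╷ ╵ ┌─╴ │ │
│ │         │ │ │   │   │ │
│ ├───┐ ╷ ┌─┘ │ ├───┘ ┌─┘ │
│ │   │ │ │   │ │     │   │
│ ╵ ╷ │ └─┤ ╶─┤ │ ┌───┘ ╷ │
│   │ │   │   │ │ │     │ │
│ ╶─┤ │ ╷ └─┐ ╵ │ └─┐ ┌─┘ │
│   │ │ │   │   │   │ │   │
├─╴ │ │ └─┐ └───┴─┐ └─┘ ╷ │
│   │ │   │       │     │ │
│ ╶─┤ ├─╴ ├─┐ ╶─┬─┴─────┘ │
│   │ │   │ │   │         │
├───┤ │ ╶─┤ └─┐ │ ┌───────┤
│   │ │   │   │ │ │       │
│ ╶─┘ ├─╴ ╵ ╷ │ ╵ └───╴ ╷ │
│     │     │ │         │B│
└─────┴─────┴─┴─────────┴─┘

Checking cell at (10, 2):
Number of passages: 2
Cell type: straight corridor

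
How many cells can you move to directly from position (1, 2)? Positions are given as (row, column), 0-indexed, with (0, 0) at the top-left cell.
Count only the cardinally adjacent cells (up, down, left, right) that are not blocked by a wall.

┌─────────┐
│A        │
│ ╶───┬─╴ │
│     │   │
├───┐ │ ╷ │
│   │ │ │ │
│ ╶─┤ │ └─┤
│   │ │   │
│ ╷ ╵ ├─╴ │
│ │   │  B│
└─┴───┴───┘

Checking passable neighbors of (1, 2):
Neighbors: (2, 2), (1, 1)
Count: 2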